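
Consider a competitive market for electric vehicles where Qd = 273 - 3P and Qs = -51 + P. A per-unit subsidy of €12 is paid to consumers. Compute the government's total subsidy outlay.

Pre-subsidy: 273 - 3P = -51 + P gives P* = 81, Q* = 30.
With the rebate, buyers effectively pay Pb = Ps − 12, where Ps is the price sellers receive.
Demand in terms of Ps becomes Qd = 273 − 3(Ps − 12) = 309 - 3Ps. Setting this equal to supply: 309 - 3Ps = -51 + Ps, so Ps = 90.
Buyers pay Pb = 90 − 12 = 78; Q' = -51 + 1·90 = 39.
Government outlay = subsidy × quantity = 12 × 39 = 468.

Government cost = €468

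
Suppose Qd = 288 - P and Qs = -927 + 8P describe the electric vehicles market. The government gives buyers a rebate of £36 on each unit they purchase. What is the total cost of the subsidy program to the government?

Government cost = £6660

Pre-subsidy: 288 - P = -927 + 8P gives P* = 135, Q* = 153.
With the rebate, buyers effectively pay Pb = Ps − 36, where Ps is the price sellers receive.
Demand in terms of Ps becomes Qd = 288 − 1(Ps − 36) = 324 - Ps. Setting this equal to supply: 324 - Ps = -927 + 8Ps, so Ps = 139.
Buyers pay Pb = 139 − 36 = 103; Q' = -927 + 8·139 = 185.
Government outlay = subsidy × quantity = 36 × 185 = 6660.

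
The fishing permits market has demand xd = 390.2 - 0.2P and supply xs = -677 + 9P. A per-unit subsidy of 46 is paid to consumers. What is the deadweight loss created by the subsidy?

Pre-subsidy: 390.2 - 0.2P = -677 + 9P gives P* = 116, x* = 367.
With the rebate, buyers effectively pay Pb = Ps − 46, where Ps is the price sellers receive.
Demand in terms of Ps becomes xd = 390.2 − 0.2(Ps − 46) = 399.4 - 0.2Ps. Setting this equal to supply: 399.4 - 0.2Ps = -677 + 9Ps, so Ps = 117.
Buyers pay Pb = 117 − 46 = 71; x' = -677 + 9·117 = 376.
The subsidy expands output by 376 − 367 = 9 past the efficient level; on those units the gap between marginal cost and willingness to pay runs from 0 up to 46.
DWL = ½ × 46 × 9 = 207.

Deadweight loss = 207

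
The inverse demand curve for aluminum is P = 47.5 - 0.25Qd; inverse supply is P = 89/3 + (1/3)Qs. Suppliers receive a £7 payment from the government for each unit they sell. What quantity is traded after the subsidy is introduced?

Pre-subsidy: 47.5 - 0.25Q = 89/3 + (1/3)Q gives Q* = 214/7 and P* = 279/7.
With the subsidy, sellers receive Ps = Pb + 7 for each unit, where Pb is the price buyers pay.
On the curves, Pb = 47.5 - 0.25Q and Ps = 89/3 + (1/3)Q; the wedge Ps − Pb = 7 gives 89/3 + (1/3)Q − (47.5 - 0.25Q) = 7, so Q' = 298/7.
Then Pb = 47.5 − 0.25·(298/7) = 258/7 and Ps = 89/3 + (1/3)·(298/7) = 307/7.

Q' = 298/7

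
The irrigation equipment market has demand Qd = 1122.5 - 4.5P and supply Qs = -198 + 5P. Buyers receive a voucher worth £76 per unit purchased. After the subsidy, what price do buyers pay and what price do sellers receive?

Buyers pay £99; sellers receive £175

Pre-subsidy: 1122.5 - 4.5P = -198 + 5P gives P* = 139, Q* = 497.
With the rebate, buyers effectively pay Pb = Ps − 76, where Ps is the price sellers receive.
Demand in terms of Ps becomes Qd = 1122.5 − 4.5(Ps − 76) = 1464.5 - 4.5Ps. Setting this equal to supply: 1464.5 - 4.5Ps = -198 + 5Ps, so Ps = 175.
Buyers pay Pb = 175 − 76 = 99; Q' = -198 + 5·175 = 677.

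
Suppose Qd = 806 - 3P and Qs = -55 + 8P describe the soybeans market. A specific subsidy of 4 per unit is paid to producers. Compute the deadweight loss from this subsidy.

Deadweight loss = 192/11

Pre-subsidy: 806 - 3P = -55 + 8P gives P* = 861/11, Q* = 6283/11.
With the subsidy, sellers receive Ps = Pb + 4 for each unit, where Pb is the price buyers pay.
Supply in terms of Pb becomes Qs = -55 + 8(Pb + 4) = -23 + 8Pb. Setting this equal to demand: 806 - 3Pb = -23 + 8Pb, so Pb = 829/11.
Sellers receive Ps = 829/11 + 4 = 873/11; Q' = 806 − 3·(829/11) = 6379/11.
The subsidy expands output by 6379/11 − 6283/11 = 96/11 past the efficient level; on those units the gap between marginal cost and willingness to pay runs from 0 up to 4.
DWL = ½ × 4 × 96/11 = 192/11.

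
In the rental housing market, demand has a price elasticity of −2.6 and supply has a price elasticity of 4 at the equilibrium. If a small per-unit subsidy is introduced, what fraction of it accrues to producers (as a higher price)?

For a small subsidy around the equilibrium, the benefit split depends on the relative slopes, which at a point are proportional to the elasticities.
Buyer share = εs/(εs + |εd|) = 4/(4 + 2.6) = 20/33; seller share = |εd|/(εs + |εd|) = 13/33.
So producers capture 13/33 of the subsidy.

Producer share = 13/33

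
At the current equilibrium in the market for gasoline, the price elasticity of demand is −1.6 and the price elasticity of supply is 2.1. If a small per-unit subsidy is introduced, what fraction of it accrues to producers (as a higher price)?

Producer share = 16/37

For a small subsidy around the equilibrium, the benefit split depends on the relative slopes, which at a point are proportional to the elasticities.
Buyer share = εs/(εs + |εd|) = 2.1/(2.1 + 1.6) = 21/37; seller share = |εd|/(εs + |εd|) = 16/37.
So producers capture 16/37 of the subsidy.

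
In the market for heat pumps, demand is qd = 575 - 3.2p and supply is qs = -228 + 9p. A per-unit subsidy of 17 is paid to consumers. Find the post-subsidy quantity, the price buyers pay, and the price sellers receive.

Pre-subsidy: 575 - 3.2p = -228 + 9p gives p* = 4015/61, q* = 22227/61.
With the rebate, buyers effectively pay pb = ps − 17, where ps is the price sellers receive.
Demand in terms of ps becomes qd = 575 − 3.2(ps − 17) = 629.4 - 3.2ps. Setting this equal to supply: 629.4 - 3.2ps = -228 + 9ps, so ps = 4287/61.
Buyers pay pb = 4287/61 − 17 = 3250/61; q' = -228 + 9·(4287/61) = 24675/61.

q' = 24675/61; buyers pay 3250/61; sellers receive 4287/61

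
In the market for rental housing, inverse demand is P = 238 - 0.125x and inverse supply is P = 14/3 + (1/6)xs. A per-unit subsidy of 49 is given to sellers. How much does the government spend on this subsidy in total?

Government cost = 47432

Pre-subsidy: 238 - 0.125x = 14/3 + (1/6)x gives x* = 800 and P* = 138.
With the subsidy, sellers receive Ps = Pb + 49 for each unit, where Pb is the price buyers pay.
On the curves, Pb = 238 - 0.125x and Ps = 14/3 + (1/6)x; the wedge Ps − Pb = 49 gives 14/3 + (1/6)x − (238 - 0.125x) = 49, so x' = 968.
Then Pb = 238 − 0.125·968 = 117 and Ps = 14/3 + (1/6)·968 = 166.
Government outlay = subsidy × quantity = 49 × 968 = 47432.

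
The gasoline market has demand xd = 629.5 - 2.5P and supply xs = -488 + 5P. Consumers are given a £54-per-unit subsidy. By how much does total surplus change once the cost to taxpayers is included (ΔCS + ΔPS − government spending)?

Pre-subsidy: 629.5 - 2.5P = -488 + 5P gives P* = 149, x* = 257.
With the rebate, buyers effectively pay Pb = Ps − 54, where Ps is the price sellers receive.
Demand in terms of Ps becomes xd = 629.5 − 2.5(Ps − 54) = 764.5 - 2.5Ps. Setting this equal to supply: 764.5 - 2.5Ps = -488 + 5Ps, so Ps = 167.
Buyers pay Pb = 167 − 54 = 113; x' = -488 + 5·167 = 347.
ΔCS = ½(257 + 347)(149 − 113) = 10872; ΔPS = ½(257 + 347)(167 − 149) = 5436.
Government spending = 54 × 347 = 18738.
Net change = 10872 + 5436 − 18738 = -2430. The loss equals the DWL triangle ½·54·90.

Net change in total surplus = -£2430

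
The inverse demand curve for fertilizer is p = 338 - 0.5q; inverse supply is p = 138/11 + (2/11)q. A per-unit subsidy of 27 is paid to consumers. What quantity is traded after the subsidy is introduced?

Pre-subsidy: 338 - 0.5q = 138/11 + (2/11)q gives q* = 1432/3 and p* = 298/3.
With the rebate, buyers effectively pay pb = ps − 27, where ps is the price sellers receive.
On the curves, pb = 338 - 0.5q and ps = 138/11 + (2/11)q; the wedge ps − pb = 27 gives 138/11 + (2/11)q − (338 - 0.5q) = 27, so q' = 7754/15.
Then pb = 338 − 0.5·(7754/15) = 1193/15 and ps = 138/11 + (2/11)·(7754/15) = 1598/15.

q' = 7754/15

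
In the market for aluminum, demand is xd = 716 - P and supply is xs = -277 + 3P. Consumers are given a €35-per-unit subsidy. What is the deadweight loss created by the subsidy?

Deadweight loss = €459.375

Pre-subsidy: 716 - P = -277 + 3P gives P* = 248.25, x* = 467.75.
With the rebate, buyers effectively pay Pb = Ps − 35, where Ps is the price sellers receive.
Demand in terms of Ps becomes xd = 716 − 1(Ps − 35) = 751 - Ps. Setting this equal to supply: 751 - Ps = -277 + 3Ps, so Ps = 257.
Buyers pay Pb = 257 − 35 = 222; x' = -277 + 3·257 = 494.
The subsidy expands output by 494 − 467.75 = 26.25 past the efficient level; on those units the gap between marginal cost and willingness to pay runs from 0 up to 35.
DWL = ½ × 35 × 26.25 = 459.375.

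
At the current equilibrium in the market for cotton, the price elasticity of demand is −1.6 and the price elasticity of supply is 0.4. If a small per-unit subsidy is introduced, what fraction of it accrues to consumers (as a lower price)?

For a small subsidy around the equilibrium, the benefit split depends on the relative slopes, which at a point are proportional to the elasticities.
Buyer share = εs/(εs + |εd|) = 0.4/(0.4 + 1.6) = 0.2; seller share = |εd|/(εs + |εd|) = 0.8.

Consumer share = 0.2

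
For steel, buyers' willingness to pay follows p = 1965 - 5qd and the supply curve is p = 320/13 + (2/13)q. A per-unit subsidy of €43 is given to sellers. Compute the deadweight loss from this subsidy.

Deadweight loss = 24037/134

Pre-subsidy: 1965 - 5q = 320/13 + (2/13)q gives q* = 25225/67 and p* = 5530/67.
With the subsidy, sellers receive ps = pb + 43 for each unit, where pb is the price buyers pay.
On the curves, pb = 1965 - 5q and ps = 320/13 + (2/13)q; the wedge ps − pb = 43 gives 320/13 + (2/13)q − (1965 - 5q) = 43, so q' = 25784/67.
Then pb = 1965 − 5·(25784/67) = 2735/67 and ps = 320/13 + (2/13)·(25784/67) = 5616/67.
The subsidy expands output by 25784/67 − 25225/67 = 559/67 past the efficient level; on those units the gap between marginal cost and willingness to pay runs from 0 up to 43.
DWL = ½ × 43 × 559/67 = 24037/134.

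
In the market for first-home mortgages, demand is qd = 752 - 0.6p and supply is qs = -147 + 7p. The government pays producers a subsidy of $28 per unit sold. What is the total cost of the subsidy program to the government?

Pre-subsidy: 752 - 0.6p = -147 + 7p gives p* = 4495/38, q* = 25879/38.
With the subsidy, sellers receive ps = pb + 28 for each unit, where pb is the price buyers pay.
Supply in terms of pb becomes qs = -147 + 7(pb + 28) = 49 + 7pb. Setting this equal to demand: 752 - 0.6pb = 49 + 7pb, so pb = 92.5.
Sellers receive ps = 92.5 + 28 = 120.5; q' = 752 − 0.6·92.5 = 696.5.
Government outlay = subsidy × quantity = 28 × 696.5 = 19502.

Government cost = $19502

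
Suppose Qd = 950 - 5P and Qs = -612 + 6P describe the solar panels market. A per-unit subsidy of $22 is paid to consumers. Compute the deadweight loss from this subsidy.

Pre-subsidy: 950 - 5P = -612 + 6P gives P* = 142, Q* = 240.
With the rebate, buyers effectively pay Pb = Ps − 22, where Ps is the price sellers receive.
Demand in terms of Ps becomes Qd = 950 − 5(Ps − 22) = 1060 - 5Ps. Setting this equal to supply: 1060 - 5Ps = -612 + 6Ps, so Ps = 152.
Buyers pay Pb = 152 − 22 = 130; Q' = -612 + 6·152 = 300.
The subsidy expands output by 300 − 240 = 60 past the efficient level; on those units the gap between marginal cost and willingness to pay runs from 0 up to 22.
DWL = ½ × 22 × 60 = 660.

Deadweight loss = $660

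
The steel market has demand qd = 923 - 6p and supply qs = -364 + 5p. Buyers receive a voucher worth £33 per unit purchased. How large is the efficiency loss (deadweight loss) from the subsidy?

Deadweight loss = £1485

Pre-subsidy: 923 - 6p = -364 + 5p gives p* = 117, q* = 221.
With the rebate, buyers effectively pay pb = ps − 33, where ps is the price sellers receive.
Demand in terms of ps becomes qd = 923 − 6(ps − 33) = 1121 - 6ps. Setting this equal to supply: 1121 - 6ps = -364 + 5ps, so ps = 135.
Buyers pay pb = 135 − 33 = 102; q' = -364 + 5·135 = 311.
The subsidy expands output by 311 − 221 = 90 past the efficient level; on those units the gap between marginal cost and willingness to pay runs from 0 up to 33.
DWL = ½ × 33 × 90 = 1485.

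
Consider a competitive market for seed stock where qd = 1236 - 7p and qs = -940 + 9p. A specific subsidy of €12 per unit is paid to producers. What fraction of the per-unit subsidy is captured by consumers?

Pre-subsidy: 1236 - 7p = -940 + 9p gives p* = 136, q* = 284.
With the subsidy, sellers receive ps = pb + 12 for each unit, where pb is the price buyers pay.
Supply in terms of pb becomes qs = -940 + 9(pb + 12) = -832 + 9pb. Setting this equal to demand: 1236 - 7pb = -832 + 9pb, so pb = 129.25.
Sellers receive ps = 129.25 + 12 = 141.25; q' = 1236 − 7·129.25 = 331.25.
Buyers' price falls by p* − pb = 136 − 129.25 = 6.75; sellers' price rises by ps − p* = 141.25 − 136 = 5.25.
So consumers capture 6.75/12 = 0.5625 of each unit of subsidy.

Consumer share = 0.5625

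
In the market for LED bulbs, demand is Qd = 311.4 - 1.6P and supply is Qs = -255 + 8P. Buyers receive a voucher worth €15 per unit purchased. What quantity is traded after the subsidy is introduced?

Q' = 237

Pre-subsidy: 311.4 - 1.6P = -255 + 8P gives P* = 59, Q* = 217.
With the rebate, buyers effectively pay Pb = Ps − 15, where Ps is the price sellers receive.
Demand in terms of Ps becomes Qd = 311.4 − 1.6(Ps − 15) = 335.4 - 1.6Ps. Setting this equal to supply: 335.4 - 1.6Ps = -255 + 8Ps, so Ps = 61.5.
Buyers pay Pb = 61.5 − 15 = 46.5; Q' = -255 + 8·61.5 = 237.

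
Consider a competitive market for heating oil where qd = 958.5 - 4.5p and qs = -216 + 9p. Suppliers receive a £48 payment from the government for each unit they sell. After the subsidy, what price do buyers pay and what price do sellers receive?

Buyers pay £55; sellers receive £103

Pre-subsidy: 958.5 - 4.5p = -216 + 9p gives p* = 87, q* = 567.
With the subsidy, sellers receive ps = pb + 48 for each unit, where pb is the price buyers pay.
Supply in terms of pb becomes qs = -216 + 9(pb + 48) = 216 + 9pb. Setting this equal to demand: 958.5 - 4.5pb = 216 + 9pb, so pb = 55.
Sellers receive ps = 55 + 48 = 103; q' = 958.5 − 4.5·55 = 711.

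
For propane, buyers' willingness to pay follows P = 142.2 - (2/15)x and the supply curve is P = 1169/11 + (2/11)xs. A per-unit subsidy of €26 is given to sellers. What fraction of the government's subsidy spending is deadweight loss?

DWL / government spending = 55/262

Pre-subsidy: 142.2 - (2/15)x = 1169/11 + (2/11)x gives x* = 114 and P* = 127.
With the subsidy, sellers receive Ps = Pb + 26 for each unit, where Pb is the price buyers pay.
On the curves, Pb = 142.2 - (2/15)x and Ps = 1169/11 + (2/11)x; the wedge Ps − Pb = 26 gives 1169/11 + (2/11)x − (142.2 - (2/15)x) = 26, so x' = 196.5.
Then Pb = 142.2 − (2/15)·196.5 = 116 and Ps = 1169/11 + (2/11)·196.5 = 142.
ΔCS = ½(114 + 196.5)(127 − 116) = 1707.75; ΔPS = ½(114 + 196.5)(142 − 127) = 2328.75.
Government spending = 26 × 196.5 = 5109.
DWL = ½ × 26 × (196.5 − 114) = 1072.5; fraction = 1072.5 / 5109 = 55/262.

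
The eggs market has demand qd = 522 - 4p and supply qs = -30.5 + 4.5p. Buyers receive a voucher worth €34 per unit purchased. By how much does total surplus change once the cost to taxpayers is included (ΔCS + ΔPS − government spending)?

Net change in total surplus = -€1224

Pre-subsidy: 522 - 4p = -30.5 + 4.5p gives p* = 65, q* = 262.
With the rebate, buyers effectively pay pb = ps − 34, where ps is the price sellers receive.
Demand in terms of ps becomes qd = 522 − 4(ps − 34) = 658 - 4ps. Setting this equal to supply: 658 - 4ps = -30.5 + 4.5ps, so ps = 81.
Buyers pay pb = 81 − 34 = 47; q' = -30.5 + 4.5·81 = 334.
ΔCS = ½(262 + 334)(65 − 47) = 5364; ΔPS = ½(262 + 334)(81 − 65) = 4768.
Government spending = 34 × 334 = 11356.
Net change = 5364 + 4768 − 11356 = -1224. The loss equals the DWL triangle ½·34·72.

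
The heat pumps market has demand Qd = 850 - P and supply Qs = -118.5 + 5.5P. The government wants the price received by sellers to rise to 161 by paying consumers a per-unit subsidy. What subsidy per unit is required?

At a seller price of 161, quantity supplied is -118.5 + 5.5·161 = 767.
Buyers absorb 767 only when they pay Pb with 850 − 1·Pb = 767, i.e. Pb = 83.
s = Ps − Pb = 161 − 83 = 78.

Required subsidy s = 78 per unit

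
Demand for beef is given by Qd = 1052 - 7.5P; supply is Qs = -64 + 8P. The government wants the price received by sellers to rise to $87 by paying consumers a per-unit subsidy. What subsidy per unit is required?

Required subsidy s = $31 per unit

At a seller price of 87, quantity supplied is -64 + 8·87 = 632.
Buyers absorb 632 only when they pay Pb with 1052 − 7.5·Pb = 632, i.e. Pb = 56.
s = Ps − Pb = 87 − 56 = 31.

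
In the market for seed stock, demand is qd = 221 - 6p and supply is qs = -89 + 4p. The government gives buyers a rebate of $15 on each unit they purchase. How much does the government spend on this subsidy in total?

Pre-subsidy: 221 - 6p = -89 + 4p gives p* = 31, q* = 35.
With the rebate, buyers effectively pay pb = ps − 15, where ps is the price sellers receive.
Demand in terms of ps becomes qd = 221 − 6(ps − 15) = 311 - 6ps. Setting this equal to supply: 311 - 6ps = -89 + 4ps, so ps = 40.
Buyers pay pb = 40 − 15 = 25; q' = -89 + 4·40 = 71.
Government outlay = subsidy × quantity = 15 × 71 = 1065.

Government cost = $1065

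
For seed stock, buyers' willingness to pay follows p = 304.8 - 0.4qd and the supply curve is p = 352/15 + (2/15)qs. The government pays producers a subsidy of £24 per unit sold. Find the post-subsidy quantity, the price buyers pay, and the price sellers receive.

q' = 572.5; buyers pay £75.8; sellers receive £99.8

Pre-subsidy: 304.8 - 0.4q = 352/15 + (2/15)q gives q* = 527.5 and p* = 93.8.
With the subsidy, sellers receive ps = pb + 24 for each unit, where pb is the price buyers pay.
On the curves, pb = 304.8 - 0.4q and ps = 352/15 + (2/15)q; the wedge ps − pb = 24 gives 352/15 + (2/15)q − (304.8 - 0.4q) = 24, so q' = 572.5.
Then pb = 304.8 − 0.4·572.5 = 75.8 and ps = 352/15 + (2/15)·572.5 = 99.8.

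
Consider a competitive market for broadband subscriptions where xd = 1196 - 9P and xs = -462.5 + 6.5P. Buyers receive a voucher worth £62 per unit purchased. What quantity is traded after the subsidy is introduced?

Pre-subsidy: 1196 - 9P = -462.5 + 6.5P gives P* = 107, x* = 233.
With the rebate, buyers effectively pay Pb = Ps − 62, where Ps is the price sellers receive.
Demand in terms of Ps becomes xd = 1196 − 9(Ps − 62) = 1754 - 9Ps. Setting this equal to supply: 1754 - 9Ps = -462.5 + 6.5Ps, so Ps = 143.
Buyers pay Pb = 143 − 62 = 81; x' = -462.5 + 6.5·143 = 467.

x' = 467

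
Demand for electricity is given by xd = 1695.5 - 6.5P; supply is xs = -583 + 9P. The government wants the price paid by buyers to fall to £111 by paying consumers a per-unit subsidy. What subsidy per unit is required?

At a buyer price of 111, quantity demanded is 1695.5 − 6.5·111 = 974.
Sellers supply 974 only when they receive Ps with -583 + 9·Ps = 974, i.e. Ps = 173.
s = Ps − Pb = 173 − 111 = 62.

Required subsidy s = £62 per unit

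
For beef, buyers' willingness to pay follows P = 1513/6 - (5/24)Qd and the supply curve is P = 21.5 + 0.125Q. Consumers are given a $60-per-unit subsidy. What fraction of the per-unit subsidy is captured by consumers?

Consumer share = 0.625

Pre-subsidy: 1513/6 - (5/24)Q = 21.5 + 0.125Q gives Q* = 692 and P* = 108.
With the rebate, buyers effectively pay Pb = Ps − 60, where Ps is the price sellers receive.
On the curves, Pb = 1513/6 - (5/24)Q and Ps = 21.5 + 0.125Q; the wedge Ps − Pb = 60 gives 21.5 + 0.125Q − (1513/6 - (5/24)Q) = 60, so Q' = 872.
Then Pb = 1513/6 − (5/24)·872 = 70.5 and Ps = 21.5 + 0.125·872 = 130.5.
Buyers' price falls by P* − Pb = 108 − 70.5 = 37.5; sellers' price rises by Ps − P* = 130.5 − 108 = 22.5.
So consumers capture 37.5/60 = 0.625 of each unit of subsidy.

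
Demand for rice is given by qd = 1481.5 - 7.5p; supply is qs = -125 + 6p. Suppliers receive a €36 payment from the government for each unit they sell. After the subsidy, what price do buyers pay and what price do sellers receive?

Pre-subsidy: 1481.5 - 7.5p = -125 + 6p gives p* = 119, q* = 589.
With the subsidy, sellers receive ps = pb + 36 for each unit, where pb is the price buyers pay.
Supply in terms of pb becomes qs = -125 + 6(pb + 36) = 91 + 6pb. Setting this equal to demand: 1481.5 - 7.5pb = 91 + 6pb, so pb = 103.
Sellers receive ps = 103 + 36 = 139; q' = 1481.5 − 7.5·103 = 709.

Buyers pay €103; sellers receive €139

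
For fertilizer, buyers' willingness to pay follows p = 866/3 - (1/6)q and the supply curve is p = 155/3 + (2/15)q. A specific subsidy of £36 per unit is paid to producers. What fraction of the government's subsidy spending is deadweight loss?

DWL / government spending = 6/91

Pre-subsidy: 866/3 - (1/6)q = 155/3 + (2/15)q gives q* = 790 and p* = 157.
With the subsidy, sellers receive ps = pb + 36 for each unit, where pb is the price buyers pay.
On the curves, pb = 866/3 - (1/6)q and ps = 155/3 + (2/15)q; the wedge ps − pb = 36 gives 155/3 + (2/15)q − (866/3 - (1/6)q) = 36, so q' = 910.
Then pb = 866/3 − (1/6)·910 = 137 and ps = 155/3 + (2/15)·910 = 173.
ΔCS = ½(790 + 910)(157 − 137) = 17000; ΔPS = ½(790 + 910)(173 − 157) = 13600.
Government spending = 36 × 910 = 32760.
DWL = ½ × 36 × (910 − 790) = 2160; fraction = 2160 / 32760 = 6/91.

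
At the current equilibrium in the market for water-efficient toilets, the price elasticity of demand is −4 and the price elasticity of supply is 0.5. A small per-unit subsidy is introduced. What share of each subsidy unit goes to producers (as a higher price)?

Producer share = 8/9

For a small subsidy around the equilibrium, the benefit split depends on the relative slopes, which at a point are proportional to the elasticities.
Buyer share = εs/(εs + |εd|) = 0.5/(0.5 + 4) = 1/9; seller share = |εd|/(εs + |εd|) = 8/9.
So producers capture 8/9 of the subsidy.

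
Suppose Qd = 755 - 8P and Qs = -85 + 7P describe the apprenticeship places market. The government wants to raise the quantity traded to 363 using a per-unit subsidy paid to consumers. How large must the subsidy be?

At Q = 363, invert demand for the buyer price: Pb = (755 − 363)/8 = 49; invert supply for the seller price: Ps = (363 − (-85))/7 = 64.
The subsidy must fill the gap: s = Ps − Pb = 64 − 49 = 15.

Required subsidy s = 15 per unit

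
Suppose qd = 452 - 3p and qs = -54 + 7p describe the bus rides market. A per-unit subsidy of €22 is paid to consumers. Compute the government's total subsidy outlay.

Pre-subsidy: 452 - 3p = -54 + 7p gives p* = 50.6, q* = 300.2.
With the rebate, buyers effectively pay pb = ps − 22, where ps is the price sellers receive.
Demand in terms of ps becomes qd = 452 − 3(ps − 22) = 518 - 3ps. Setting this equal to supply: 518 - 3ps = -54 + 7ps, so ps = 57.2.
Buyers pay pb = 57.2 − 22 = 35.2; q' = -54 + 7·57.2 = 346.4.
Government outlay = subsidy × quantity = 22 × 346.4 = 7620.8.

Government cost = €7620.8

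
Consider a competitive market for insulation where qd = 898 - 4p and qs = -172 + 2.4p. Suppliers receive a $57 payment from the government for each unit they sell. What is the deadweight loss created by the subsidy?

Pre-subsidy: 898 - 4p = -172 + 2.4p gives p* = 167.1875, q* = 229.25.
With the subsidy, sellers receive ps = pb + 57 for each unit, where pb is the price buyers pay.
Supply in terms of pb becomes qs = -172 + 2.4(pb + 57) = -35.2 + 2.4pb. Setting this equal to demand: 898 - 4pb = -35.2 + 2.4pb, so pb = 145.8125.
Sellers receive ps = 145.8125 + 57 = 202.8125; q' = 898 − 4·145.8125 = 314.75.
The subsidy expands output by 314.75 − 229.25 = 85.5 past the efficient level; on those units the gap between marginal cost and willingness to pay runs from 0 up to 57.
DWL = ½ × 57 × 85.5 = 2436.75.

Deadweight loss = $2436.75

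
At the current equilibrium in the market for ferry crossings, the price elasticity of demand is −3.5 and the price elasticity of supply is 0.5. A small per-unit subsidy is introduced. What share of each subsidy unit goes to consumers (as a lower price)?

For a small subsidy around the equilibrium, the benefit split depends on the relative slopes, which at a point are proportional to the elasticities.
Buyer share = εs/(εs + |εd|) = 0.5/(0.5 + 3.5) = 0.125; seller share = |εd|/(εs + |εd|) = 0.875.

Consumer share = 0.125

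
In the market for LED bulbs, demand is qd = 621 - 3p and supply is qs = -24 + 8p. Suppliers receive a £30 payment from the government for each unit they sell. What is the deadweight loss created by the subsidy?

Deadweight loss = 10800/11

Pre-subsidy: 621 - 3p = -24 + 8p gives p* = 645/11, q* = 4896/11.
With the subsidy, sellers receive ps = pb + 30 for each unit, where pb is the price buyers pay.
Supply in terms of pb becomes qs = -24 + 8(pb + 30) = 216 + 8pb. Setting this equal to demand: 621 - 3pb = 216 + 8pb, so pb = 405/11.
Sellers receive ps = 405/11 + 30 = 735/11; q' = 621 − 3·(405/11) = 5616/11.
The subsidy expands output by 5616/11 − 4896/11 = 720/11 past the efficient level; on those units the gap between marginal cost and willingness to pay runs from 0 up to 30.
DWL = ½ × 30 × 720/11 = 10800/11.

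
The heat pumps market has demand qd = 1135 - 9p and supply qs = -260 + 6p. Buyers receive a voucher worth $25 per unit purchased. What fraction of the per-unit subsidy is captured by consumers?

Pre-subsidy: 1135 - 9p = -260 + 6p gives p* = 93, q* = 298.
With the rebate, buyers effectively pay pb = ps − 25, where ps is the price sellers receive.
Demand in terms of ps becomes qd = 1135 − 9(ps − 25) = 1360 - 9ps. Setting this equal to supply: 1360 - 9ps = -260 + 6ps, so ps = 108.
Buyers pay pb = 108 − 25 = 83; q' = -260 + 6·108 = 388.
Buyers' price falls by p* − pb = 93 − 83 = 10; sellers' price rises by ps − p* = 108 − 93 = 15.
So consumers capture 10/25 = 0.4 of each unit of subsidy.

Consumer share = 0.4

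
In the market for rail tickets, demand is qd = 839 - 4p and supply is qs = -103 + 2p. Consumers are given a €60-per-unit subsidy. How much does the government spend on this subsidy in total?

Government cost = €17460

Pre-subsidy: 839 - 4p = -103 + 2p gives p* = 157, q* = 211.
With the rebate, buyers effectively pay pb = ps − 60, where ps is the price sellers receive.
Demand in terms of ps becomes qd = 839 − 4(ps − 60) = 1079 - 4ps. Setting this equal to supply: 1079 - 4ps = -103 + 2ps, so ps = 197.
Buyers pay pb = 197 − 60 = 137; q' = -103 + 2·197 = 291.
Government outlay = subsidy × quantity = 60 × 291 = 17460.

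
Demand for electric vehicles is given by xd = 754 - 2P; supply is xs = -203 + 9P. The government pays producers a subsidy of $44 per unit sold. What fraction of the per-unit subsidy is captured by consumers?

Consumer share = 9/11

Pre-subsidy: 754 - 2P = -203 + 9P gives P* = 87, x* = 580.
With the subsidy, sellers receive Ps = Pb + 44 for each unit, where Pb is the price buyers pay.
Supply in terms of Pb becomes xs = -203 + 9(Pb + 44) = 193 + 9Pb. Setting this equal to demand: 754 - 2Pb = 193 + 9Pb, so Pb = 51.
Sellers receive Ps = 51 + 44 = 95; x' = 754 − 2·51 = 652.
Buyers' price falls by P* − Pb = 87 − 51 = 36; sellers' price rises by Ps − P* = 95 − 87 = 8.
So consumers capture 36/44 = 9/11 of each unit of subsidy.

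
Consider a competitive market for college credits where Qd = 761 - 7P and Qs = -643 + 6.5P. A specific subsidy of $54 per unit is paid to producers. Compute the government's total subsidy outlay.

Government cost = $11610

Pre-subsidy: 761 - 7P = -643 + 6.5P gives P* = 104, Q* = 33.
With the subsidy, sellers receive Ps = Pb + 54 for each unit, where Pb is the price buyers pay.
Supply in terms of Pb becomes Qs = -643 + 6.5(Pb + 54) = -292 + 6.5Pb. Setting this equal to demand: 761 - 7Pb = -292 + 6.5Pb, so Pb = 78.
Sellers receive Ps = 78 + 54 = 132; Q' = 761 − 7·78 = 215.
Government outlay = subsidy × quantity = 54 × 215 = 11610.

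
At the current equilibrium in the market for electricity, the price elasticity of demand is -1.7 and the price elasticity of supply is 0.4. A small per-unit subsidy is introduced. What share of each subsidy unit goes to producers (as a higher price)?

For a small subsidy around the equilibrium, the benefit split depends on the relative slopes, which at a point are proportional to the elasticities.
Buyer share = εs/(εs + |εd|) = 0.4/(0.4 + 1.7) = 4/21; seller share = |εd|/(εs + |εd|) = 17/21.
So producers capture 17/21 of the subsidy.

Producer share = 17/21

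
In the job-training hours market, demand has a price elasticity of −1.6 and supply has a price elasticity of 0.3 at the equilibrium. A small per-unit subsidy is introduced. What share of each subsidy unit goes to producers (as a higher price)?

For a small subsidy around the equilibrium, the benefit split depends on the relative slopes, which at a point are proportional to the elasticities.
Buyer share = εs/(εs + |εd|) = 0.3/(0.3 + 1.6) = 3/19; seller share = |εd|/(εs + |εd|) = 16/19.
So producers capture 16/19 of the subsidy.

Producer share = 16/19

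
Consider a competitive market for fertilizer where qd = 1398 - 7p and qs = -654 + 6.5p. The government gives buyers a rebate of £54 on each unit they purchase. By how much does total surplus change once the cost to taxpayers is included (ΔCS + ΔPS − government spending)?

Pre-subsidy: 1398 - 7p = -654 + 6.5p gives p* = 152, q* = 334.
With the rebate, buyers effectively pay pb = ps − 54, where ps is the price sellers receive.
Demand in terms of ps becomes qd = 1398 − 7(ps − 54) = 1776 - 7ps. Setting this equal to supply: 1776 - 7ps = -654 + 6.5ps, so ps = 180.
Buyers pay pb = 180 − 54 = 126; q' = -654 + 6.5·180 = 516.
ΔCS = ½(334 + 516)(152 − 126) = 11050; ΔPS = ½(334 + 516)(180 − 152) = 11900.
Government spending = 54 × 516 = 27864.
Net change = 11050 + 11900 − 27864 = -4914. The loss equals the DWL triangle ½·54·182.

Net change in total surplus = -£4914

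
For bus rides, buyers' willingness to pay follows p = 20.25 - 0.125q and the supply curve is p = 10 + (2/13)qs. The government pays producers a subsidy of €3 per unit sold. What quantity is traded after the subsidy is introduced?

Pre-subsidy: 20.25 - 0.125q = 10 + (2/13)q gives q* = 1066/29 and p* = 454/29.
With the subsidy, sellers receive ps = pb + 3 for each unit, where pb is the price buyers pay.
On the curves, pb = 20.25 - 0.125q and ps = 10 + (2/13)q; the wedge ps − pb = 3 gives 10 + (2/13)q − (20.25 - 0.125q) = 3, so q' = 1378/29.
Then pb = 20.25 − 0.125·(1378/29) = 415/29 and ps = 10 + (2/13)·(1378/29) = 502/29.

q' = 1378/29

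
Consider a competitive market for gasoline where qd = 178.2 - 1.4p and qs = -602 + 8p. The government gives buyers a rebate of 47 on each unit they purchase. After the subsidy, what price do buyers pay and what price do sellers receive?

Buyers pay 43; sellers receive 90

Pre-subsidy: 178.2 - 1.4p = -602 + 8p gives p* = 83, q* = 62.
With the rebate, buyers effectively pay pb = ps − 47, where ps is the price sellers receive.
Demand in terms of ps becomes qd = 178.2 − 1.4(ps − 47) = 244 - 1.4ps. Setting this equal to supply: 244 - 1.4ps = -602 + 8ps, so ps = 90.
Buyers pay pb = 90 − 47 = 43; q' = -602 + 8·90 = 118.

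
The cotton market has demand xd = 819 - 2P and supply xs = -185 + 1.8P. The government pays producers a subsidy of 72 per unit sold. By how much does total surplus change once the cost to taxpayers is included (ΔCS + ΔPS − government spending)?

Net change in total surplus = -46656/19

Pre-subsidy: 819 - 2P = -185 + 1.8P gives P* = 5020/19, x* = 5521/19.
With the subsidy, sellers receive Ps = Pb + 72 for each unit, where Pb is the price buyers pay.
Supply in terms of Pb becomes xs = -185 + 1.8(Pb + 72) = -55.4 + 1.8Pb. Setting this equal to demand: 819 - 2Pb = -55.4 + 1.8Pb, so Pb = 4372/19.
Sellers receive Ps = 4372/19 + 72 = 5740/19; x' = 819 − 2·(4372/19) = 6817/19.
ΔCS = ½(5521/19 + 6817/19)(5020/19 − 4372/19) = 3997512/361; ΔPS = ½(5521/19 + 6817/19)(5740/19 − 5020/19) = 4441680/361.
Government spending = 72 × 6817/19 = 490824/19.
Net change = 3997512/361 + 4441680/361 − 490824/19 = -46656/19. The loss equals the DWL triangle ½·72·1296/19.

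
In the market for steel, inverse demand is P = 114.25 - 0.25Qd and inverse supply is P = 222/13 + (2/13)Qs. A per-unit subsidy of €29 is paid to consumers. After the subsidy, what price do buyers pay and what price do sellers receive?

Pre-subsidy: 114.25 - 0.25Q = 222/13 + (2/13)Q gives Q* = 5053/21 and P* = 1136/21.
With the rebate, buyers effectively pay Pb = Ps − 29, where Ps is the price sellers receive.
On the curves, Pb = 114.25 - 0.25Q and Ps = 222/13 + (2/13)Q; the wedge Ps − Pb = 29 gives 222/13 + (2/13)Q − (114.25 - 0.25Q) = 29, so Q' = 2187/7.
Then Pb = 114.25 − 0.25·(2187/7) = 253/7 and Ps = 222/13 + (2/13)·(2187/7) = 456/7.

Buyers pay 253/7; sellers receive 456/7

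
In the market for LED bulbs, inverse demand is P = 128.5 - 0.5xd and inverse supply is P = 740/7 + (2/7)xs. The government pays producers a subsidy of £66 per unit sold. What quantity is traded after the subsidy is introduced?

x' = 113

Pre-subsidy: 128.5 - 0.5x = 740/7 + (2/7)x gives x* = 29 and P* = 114.
With the subsidy, sellers receive Ps = Pb + 66 for each unit, where Pb is the price buyers pay.
On the curves, Pb = 128.5 - 0.5x and Ps = 740/7 + (2/7)x; the wedge Ps − Pb = 66 gives 740/7 + (2/7)x − (128.5 - 0.5x) = 66, so x' = 113.
Then Pb = 128.5 − 0.5·113 = 72 and Ps = 740/7 + (2/7)·113 = 138.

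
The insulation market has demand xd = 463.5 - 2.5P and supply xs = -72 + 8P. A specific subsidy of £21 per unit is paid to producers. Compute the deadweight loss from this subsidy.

Deadweight loss = £420

Pre-subsidy: 463.5 - 2.5P = -72 + 8P gives P* = 51, x* = 336.
With the subsidy, sellers receive Ps = Pb + 21 for each unit, where Pb is the price buyers pay.
Supply in terms of Pb becomes xs = -72 + 8(Pb + 21) = 96 + 8Pb. Setting this equal to demand: 463.5 - 2.5Pb = 96 + 8Pb, so Pb = 35.
Sellers receive Ps = 35 + 21 = 56; x' = 463.5 − 2.5·35 = 376.
The subsidy expands output by 376 − 336 = 40 past the efficient level; on those units the gap between marginal cost and willingness to pay runs from 0 up to 21.
DWL = ½ × 21 × 40 = 420.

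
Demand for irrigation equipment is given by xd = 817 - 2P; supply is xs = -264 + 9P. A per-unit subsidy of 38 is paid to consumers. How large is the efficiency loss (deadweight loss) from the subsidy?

Pre-subsidy: 817 - 2P = -264 + 9P gives P* = 1081/11, x* = 6825/11.
With the rebate, buyers effectively pay Pb = Ps − 38, where Ps is the price sellers receive.
Demand in terms of Ps becomes xd = 817 − 2(Ps − 38) = 893 - 2Ps. Setting this equal to supply: 893 - 2Ps = -264 + 9Ps, so Ps = 1157/11.
Buyers pay Pb = 1157/11 − 38 = 739/11; x' = -264 + 9·(1157/11) = 7509/11.
The subsidy expands output by 7509/11 − 6825/11 = 684/11 past the efficient level; on those units the gap between marginal cost and willingness to pay runs from 0 up to 38.
DWL = ½ × 38 × 684/11 = 12996/11.

Deadweight loss = 12996/11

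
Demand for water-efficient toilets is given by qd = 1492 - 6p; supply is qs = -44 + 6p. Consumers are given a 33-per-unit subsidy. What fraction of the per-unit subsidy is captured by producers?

Producer share = 0.5

Pre-subsidy: 1492 - 6p = -44 + 6p gives p* = 128, q* = 724.
With the rebate, buyers effectively pay pb = ps − 33, where ps is the price sellers receive.
Demand in terms of ps becomes qd = 1492 − 6(ps − 33) = 1690 - 6ps. Setting this equal to supply: 1690 - 6ps = -44 + 6ps, so ps = 144.5.
Buyers pay pb = 144.5 − 33 = 111.5; q' = -44 + 6·144.5 = 823.
Buyers' price falls by p* − pb = 128 − 111.5 = 16.5; sellers' price rises by ps − p* = 144.5 − 128 = 16.5.
So producers capture 16.5/33 = 0.5 of each unit of subsidy.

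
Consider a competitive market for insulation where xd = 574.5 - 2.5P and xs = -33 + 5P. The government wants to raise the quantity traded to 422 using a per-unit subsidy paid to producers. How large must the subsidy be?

Required subsidy s = 30 per unit

At x = 422, invert demand for the buyer price: Pb = (574.5 − 422)/2.5 = 61; invert supply for the seller price: Ps = (422 − (-33))/5 = 91.
The subsidy must fill the gap: s = Ps − Pb = 91 − 61 = 30.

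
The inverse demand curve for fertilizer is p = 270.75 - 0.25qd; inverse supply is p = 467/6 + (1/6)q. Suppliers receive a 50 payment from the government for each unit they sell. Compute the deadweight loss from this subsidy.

Deadweight loss = 3000

Pre-subsidy: 270.75 - 0.25q = 467/6 + (1/6)q gives q* = 463 and p* = 155.
With the subsidy, sellers receive ps = pb + 50 for each unit, where pb is the price buyers pay.
On the curves, pb = 270.75 - 0.25q and ps = 467/6 + (1/6)q; the wedge ps − pb = 50 gives 467/6 + (1/6)q − (270.75 - 0.25q) = 50, so q' = 583.
Then pb = 270.75 − 0.25·583 = 125 and ps = 467/6 + (1/6)·583 = 175.
The subsidy expands output by 583 − 463 = 120 past the efficient level; on those units the gap between marginal cost and willingness to pay runs from 0 up to 50.
DWL = ½ × 50 × 120 = 3000.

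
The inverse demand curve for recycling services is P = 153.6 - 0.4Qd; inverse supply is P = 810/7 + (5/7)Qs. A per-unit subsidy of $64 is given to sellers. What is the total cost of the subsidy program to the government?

Government cost = 228224/39

Pre-subsidy: 153.6 - 0.4Q = 810/7 + (5/7)Q gives Q* = 34 and P* = 140.
With the subsidy, sellers receive Ps = Pb + 64 for each unit, where Pb is the price buyers pay.
On the curves, Pb = 153.6 - 0.4Q and Ps = 810/7 + (5/7)Q; the wedge Ps − Pb = 64 gives 810/7 + (5/7)Q − (153.6 - 0.4Q) = 64, so Q' = 3566/39.
Then Pb = 153.6 − 0.4·(3566/39) = 4564/39 and Ps = 810/7 + (5/7)·(3566/39) = 7060/39.
Government outlay = subsidy × quantity = 64 × 3566/39 = 228224/39.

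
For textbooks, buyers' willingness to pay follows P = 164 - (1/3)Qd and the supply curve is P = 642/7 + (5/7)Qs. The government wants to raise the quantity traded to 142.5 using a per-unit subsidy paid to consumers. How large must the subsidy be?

At Q = 142.5, from the demand curve buyers pay Pb = 164 − (1/3)·142.5 = 116.5; from the supply curve sellers need Ps = 642/7 + (5/7)·142.5 = 193.5.
The subsidy must fill the gap: s = Ps − Pb = 193.5 − 116.5 = 77.

Required subsidy s = 77 per unit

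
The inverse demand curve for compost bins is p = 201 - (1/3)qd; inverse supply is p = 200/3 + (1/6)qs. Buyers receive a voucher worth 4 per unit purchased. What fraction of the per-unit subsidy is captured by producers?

Pre-subsidy: 201 - (1/3)q = 200/3 + (1/6)q gives q* = 806/3 and p* = 1003/9.
With the rebate, buyers effectively pay pb = ps − 4, where ps is the price sellers receive.
On the curves, pb = 201 - (1/3)q and ps = 200/3 + (1/6)q; the wedge ps − pb = 4 gives 200/3 + (1/6)q − (201 - (1/3)q) = 4, so q' = 830/3.
Then pb = 201 − (1/3)·(830/3) = 979/9 and ps = 200/3 + (1/6)·(830/3) = 1015/9.
Buyers' price falls by p* − pb = 1003/9 − 979/9 = 8/3; sellers' price rises by ps − p* = 1015/9 − 1003/9 = 4/3.
So producers capture (4/3)/4 = 1/3 of each unit of subsidy.

Producer share = 1/3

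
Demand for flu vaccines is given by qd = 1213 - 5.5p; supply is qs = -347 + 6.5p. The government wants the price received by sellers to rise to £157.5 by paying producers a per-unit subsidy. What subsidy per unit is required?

At a seller price of 157.5, quantity supplied is -347 + 6.5·157.5 = 676.75.
Buyers absorb 676.75 only when they pay pb with 1213 − 5.5·pb = 676.75, i.e. pb = 97.5.
s = ps − pb = 157.5 − 97.5 = 60.

Required subsidy s = £60 per unit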